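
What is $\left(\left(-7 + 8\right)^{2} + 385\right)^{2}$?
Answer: $148996$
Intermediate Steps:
$\left(\left(-7 + 8\right)^{2} + 385\right)^{2} = \left(1^{2} + 385\right)^{2} = \left(1 + 385\right)^{2} = 386^{2} = 148996$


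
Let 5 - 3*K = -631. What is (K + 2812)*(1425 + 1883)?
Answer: 10003392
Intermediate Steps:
K = 212 (K = 5/3 - ⅓*(-631) = 5/3 + 631/3 = 212)
(K + 2812)*(1425 + 1883) = (212 + 2812)*(1425 + 1883) = 3024*3308 = 10003392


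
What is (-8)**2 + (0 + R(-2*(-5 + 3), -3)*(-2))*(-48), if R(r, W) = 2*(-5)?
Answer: -896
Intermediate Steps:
R(r, W) = -10
(-8)**2 + (0 + R(-2*(-5 + 3), -3)*(-2))*(-48) = (-8)**2 + (0 - 10*(-2))*(-48) = 64 + (0 + 20)*(-48) = 64 + 20*(-48) = 64 - 960 = -896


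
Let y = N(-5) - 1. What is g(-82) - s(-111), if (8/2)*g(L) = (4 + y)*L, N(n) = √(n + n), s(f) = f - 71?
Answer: 241/2 - 41*I*√10/2 ≈ 120.5 - 64.827*I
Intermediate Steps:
s(f) = -71 + f
N(n) = √2*√n (N(n) = √(2*n) = √2*√n)
y = -1 + I*√10 (y = √2*√(-5) - 1 = √2*(I*√5) - 1 = I*√10 - 1 = -1 + I*√10 ≈ -1.0 + 3.1623*I)
g(L) = L*(3 + I*√10)/4 (g(L) = ((4 + (-1 + I*√10))*L)/4 = ((3 + I*√10)*L)/4 = (L*(3 + I*√10))/4 = L*(3 + I*√10)/4)
g(-82) - s(-111) = (¼)*(-82)*(3 + I*√10) - (-71 - 111) = (-123/2 - 41*I*√10/2) - 1*(-182) = (-123/2 - 41*I*√10/2) + 182 = 241/2 - 41*I*√10/2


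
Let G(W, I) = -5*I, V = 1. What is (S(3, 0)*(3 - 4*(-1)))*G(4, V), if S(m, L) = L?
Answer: 0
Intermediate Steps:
(S(3, 0)*(3 - 4*(-1)))*G(4, V) = (0*(3 - 4*(-1)))*(-5*1) = (0*(3 + 4))*(-5) = (0*7)*(-5) = 0*(-5) = 0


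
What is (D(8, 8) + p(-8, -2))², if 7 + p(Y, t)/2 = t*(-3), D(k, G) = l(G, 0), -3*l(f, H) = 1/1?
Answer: 49/9 ≈ 5.4444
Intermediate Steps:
l(f, H) = -⅓ (l(f, H) = -⅓/1 = -⅓*1 = -⅓)
D(k, G) = -⅓
p(Y, t) = -14 - 6*t (p(Y, t) = -14 + 2*(t*(-3)) = -14 + 2*(-3*t) = -14 - 6*t)
(D(8, 8) + p(-8, -2))² = (-⅓ + (-14 - 6*(-2)))² = (-⅓ + (-14 + 12))² = (-⅓ - 2)² = (-7/3)² = 49/9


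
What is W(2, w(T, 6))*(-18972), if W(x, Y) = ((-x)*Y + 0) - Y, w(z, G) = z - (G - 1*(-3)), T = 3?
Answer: -341496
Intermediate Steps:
w(z, G) = -3 + z - G (w(z, G) = z - (G + 3) = z - (3 + G) = z + (-3 - G) = -3 + z - G)
W(x, Y) = -Y - Y*x (W(x, Y) = (-Y*x + 0) - Y = -Y*x - Y = -Y - Y*x)
W(2, w(T, 6))*(-18972) = -(-3 + 3 - 1*6)*(1 + 2)*(-18972) = -1*(-3 + 3 - 6)*3*(-18972) = -1*(-6)*3*(-18972) = 18*(-18972) = -341496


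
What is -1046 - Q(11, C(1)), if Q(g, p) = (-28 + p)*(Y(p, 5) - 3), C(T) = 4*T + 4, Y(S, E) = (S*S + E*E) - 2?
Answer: 634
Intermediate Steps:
Y(S, E) = -2 + E² + S² (Y(S, E) = (S² + E²) - 2 = (E² + S²) - 2 = -2 + E² + S²)
C(T) = 4 + 4*T
Q(g, p) = (-28 + p)*(20 + p²) (Q(g, p) = (-28 + p)*((-2 + 5² + p²) - 3) = (-28 + p)*((-2 + 25 + p²) - 3) = (-28 + p)*((23 + p²) - 3) = (-28 + p)*(20 + p²))
-1046 - Q(11, C(1)) = -1046 - (-560 + (4 + 4*1)³ - 28*(4 + 4*1)² + 20*(4 + 4*1)) = -1046 - (-560 + (4 + 4)³ - 28*(4 + 4)² + 20*(4 + 4)) = -1046 - (-560 + 8³ - 28*8² + 20*8) = -1046 - (-560 + 512 - 28*64 + 160) = -1046 - (-560 + 512 - 1792 + 160) = -1046 - 1*(-1680) = -1046 + 1680 = 634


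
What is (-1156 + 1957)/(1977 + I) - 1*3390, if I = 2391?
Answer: -4935573/1456 ≈ -3389.8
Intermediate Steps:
(-1156 + 1957)/(1977 + I) - 1*3390 = (-1156 + 1957)/(1977 + 2391) - 1*3390 = 801/4368 - 3390 = 801*(1/4368) - 3390 = 267/1456 - 3390 = -4935573/1456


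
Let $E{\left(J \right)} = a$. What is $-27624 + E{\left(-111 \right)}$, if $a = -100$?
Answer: $-27724$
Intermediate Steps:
$E{\left(J \right)} = -100$
$-27624 + E{\left(-111 \right)} = -27624 - 100 = -27724$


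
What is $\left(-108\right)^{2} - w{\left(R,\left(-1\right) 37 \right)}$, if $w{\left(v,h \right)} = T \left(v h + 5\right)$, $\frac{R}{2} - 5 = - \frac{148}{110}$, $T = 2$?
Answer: $\frac{670718}{55} \approx 12195.0$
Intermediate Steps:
$R = \frac{402}{55}$ ($R = 10 + 2 \left(- \frac{148}{110}\right) = 10 + 2 \left(\left(-148\right) \frac{1}{110}\right) = 10 + 2 \left(- \frac{74}{55}\right) = 10 - \frac{148}{55} = \frac{402}{55} \approx 7.3091$)
$w{\left(v,h \right)} = 10 + 2 h v$ ($w{\left(v,h \right)} = 2 \left(v h + 5\right) = 2 \left(h v + 5\right) = 2 \left(5 + h v\right) = 10 + 2 h v$)
$\left(-108\right)^{2} - w{\left(R,\left(-1\right) 37 \right)} = \left(-108\right)^{2} - \left(10 + 2 \left(\left(-1\right) 37\right) \frac{402}{55}\right) = 11664 - \left(10 + 2 \left(-37\right) \frac{402}{55}\right) = 11664 - \left(10 - \frac{29748}{55}\right) = 11664 - - \frac{29198}{55} = 11664 + \frac{29198}{55} = \frac{670718}{55}$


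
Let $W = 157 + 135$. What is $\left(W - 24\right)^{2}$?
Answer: $71824$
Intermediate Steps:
$W = 292$
$\left(W - 24\right)^{2} = \left(292 - 24\right)^{2} = 268^{2} = 71824$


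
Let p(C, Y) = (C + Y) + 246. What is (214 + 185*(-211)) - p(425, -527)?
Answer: -38965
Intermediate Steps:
p(C, Y) = 246 + C + Y
(214 + 185*(-211)) - p(425, -527) = (214 + 185*(-211)) - (246 + 425 - 527) = (214 - 39035) - 1*144 = -38821 - 144 = -38965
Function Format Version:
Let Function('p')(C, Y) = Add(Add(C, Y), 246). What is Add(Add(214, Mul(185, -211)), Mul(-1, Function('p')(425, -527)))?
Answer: -38965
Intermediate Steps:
Function('p')(C, Y) = Add(246, C, Y)
Add(Add(214, Mul(185, -211)), Mul(-1, Function('p')(425, -527))) = Add(Add(214, Mul(185, -211)), Mul(-1, Add(246, 425, -527))) = Add(Add(214, -39035), Mul(-1, 144)) = Add(-38821, -144) = -38965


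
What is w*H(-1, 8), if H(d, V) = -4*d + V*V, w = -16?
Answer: -1088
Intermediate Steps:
H(d, V) = V² - 4*d (H(d, V) = -4*d + V² = V² - 4*d)
w*H(-1, 8) = -16*(8² - 4*(-1)) = -16*(64 + 4) = -16*68 = -1088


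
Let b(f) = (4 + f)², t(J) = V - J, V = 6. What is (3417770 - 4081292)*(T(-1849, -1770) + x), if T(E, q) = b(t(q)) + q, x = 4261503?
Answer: -4928729664426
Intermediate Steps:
t(J) = 6 - J
T(E, q) = q + (10 - q)² (T(E, q) = (4 + (6 - q))² + q = (10 - q)² + q = q + (10 - q)²)
(3417770 - 4081292)*(T(-1849, -1770) + x) = (3417770 - 4081292)*((-1770 + (-10 - 1770)²) + 4261503) = -663522*((-1770 + (-1780)²) + 4261503) = -663522*((-1770 + 3168400) + 4261503) = -663522*(3166630 + 4261503) = -663522*7428133 = -4928729664426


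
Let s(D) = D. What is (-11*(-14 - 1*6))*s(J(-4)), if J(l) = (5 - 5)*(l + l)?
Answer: 0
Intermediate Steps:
J(l) = 0 (J(l) = 0*(2*l) = 0)
(-11*(-14 - 1*6))*s(J(-4)) = -11*(-14 - 1*6)*0 = -11*(-14 - 6)*0 = -11*(-20)*0 = 220*0 = 0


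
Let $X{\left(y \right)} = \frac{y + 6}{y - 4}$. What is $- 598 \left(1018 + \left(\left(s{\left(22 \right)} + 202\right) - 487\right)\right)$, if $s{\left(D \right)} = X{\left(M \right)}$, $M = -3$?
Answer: $- \frac{3066544}{7} \approx -4.3808 \cdot 10^{5}$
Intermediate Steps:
$X{\left(y \right)} = \frac{6 + y}{-4 + y}$ ($X{\left(y \right)} = \frac{6 + y}{y - 4} = \frac{6 + y}{-4 + y}$)
$s{\left(D \right)} = - \frac{3}{7}$ ($s{\left(D \right)} = \frac{6 - 3}{-4 - 3} = \frac{1}{-7} \cdot 3 = \left(- \frac{1}{7}\right) 3 = - \frac{3}{7}$)
$- 598 \left(1018 + \left(\left(s{\left(22 \right)} + 202\right) - 487\right)\right) = - 598 \left(1018 + \left(\left(- \frac{3}{7} + 202\right) - 487\right)\right) = - 598 \left(1018 + \left(\frac{1411}{7} - 487\right)\right) = - 598 \left(1018 - \frac{1998}{7}\right) = \left(-598\right) \frac{5128}{7} = - \frac{3066544}{7}$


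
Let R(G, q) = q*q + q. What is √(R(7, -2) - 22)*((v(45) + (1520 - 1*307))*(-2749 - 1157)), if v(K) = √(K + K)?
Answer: I*√5*(-9475956 - 23436*√10) ≈ -2.1355e+7*I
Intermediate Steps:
v(K) = √2*√K (v(K) = √(2*K) = √2*√K)
R(G, q) = q + q² (R(G, q) = q² + q = q + q²)
√(R(7, -2) - 22)*((v(45) + (1520 - 1*307))*(-2749 - 1157)) = √(-2*(1 - 2) - 22)*((√2*√45 + (1520 - 1*307))*(-2749 - 1157)) = √(-2*(-1) - 22)*((√2*(3*√5) + (1520 - 307))*(-3906)) = √(2 - 22)*((3*√10 + 1213)*(-3906)) = √(-20)*((1213 + 3*√10)*(-3906)) = (2*I*√5)*(-4737978 - 11718*√10) = 2*I*√5*(-4737978 - 11718*√10)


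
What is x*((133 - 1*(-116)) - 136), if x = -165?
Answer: -18645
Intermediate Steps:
x*((133 - 1*(-116)) - 136) = -165*((133 - 1*(-116)) - 136) = -165*((133 + 116) - 136) = -165*(249 - 136) = -165*113 = -18645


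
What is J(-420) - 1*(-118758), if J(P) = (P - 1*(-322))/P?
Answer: 3562747/30 ≈ 1.1876e+5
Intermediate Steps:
J(P) = (322 + P)/P (J(P) = (P + 322)/P = (322 + P)/P)
J(-420) - 1*(-118758) = (322 - 420)/(-420) - 1*(-118758) = -1/420*(-98) + 118758 = 7/30 + 118758 = 3562747/30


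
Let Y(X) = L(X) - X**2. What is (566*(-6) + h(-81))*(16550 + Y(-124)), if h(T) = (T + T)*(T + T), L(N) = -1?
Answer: 26800704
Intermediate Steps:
Y(X) = -1 - X**2
h(T) = 4*T**2 (h(T) = (2*T)*(2*T) = 4*T**2)
(566*(-6) + h(-81))*(16550 + Y(-124)) = (566*(-6) + 4*(-81)**2)*(16550 + (-1 - 1*(-124)**2)) = (-3396 + 4*6561)*(16550 + (-1 - 1*15376)) = (-3396 + 26244)*(16550 + (-1 - 15376)) = 22848*(16550 - 15377) = 22848*1173 = 26800704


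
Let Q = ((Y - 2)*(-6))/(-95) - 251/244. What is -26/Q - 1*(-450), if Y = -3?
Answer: 2925386/6233 ≈ 469.34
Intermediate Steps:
Q = -6233/4636 (Q = ((-3 - 2)*(-6))/(-95) - 251/244 = -5*(-6)*(-1/95) - 251*1/244 = 30*(-1/95) - 251/244 = -6/19 - 251/244 = -6233/4636 ≈ -1.3445)
-26/Q - 1*(-450) = -26/(-6233/4636) - 1*(-450) = -26*(-4636/6233) + 450 = 120536/6233 + 450 = 2925386/6233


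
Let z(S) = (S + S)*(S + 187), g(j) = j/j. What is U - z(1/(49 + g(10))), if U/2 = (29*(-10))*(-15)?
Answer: 10865649/1250 ≈ 8692.5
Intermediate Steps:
g(j) = 1
U = 8700 (U = 2*((29*(-10))*(-15)) = 2*(-290*(-15)) = 2*4350 = 8700)
z(S) = 2*S*(187 + S) (z(S) = (2*S)*(187 + S) = 2*S*(187 + S))
U - z(1/(49 + g(10))) = 8700 - 2*(187 + 1/(49 + 1))/(49 + 1) = 8700 - 2*(187 + 1/50)/50 = 8700 - 2*9351/(50*50) = 8700 - 1*9351/1250 = 8700 - 9351/1250 = 10865649/1250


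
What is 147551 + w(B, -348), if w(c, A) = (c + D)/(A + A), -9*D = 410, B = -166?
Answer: 115532671/783 ≈ 1.4755e+5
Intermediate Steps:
D = -410/9 (D = -1/9*410 = -410/9 ≈ -45.556)
w(c, A) = (-410/9 + c)/(2*A) (w(c, A) = (c - 410/9)/(A + A) = (-410/9 + c)/((2*A)) = (-410/9 + c)*(1/(2*A)) = (-410/9 + c)/(2*A))
147551 + w(B, -348) = 147551 + (1/18)*(-410 + 9*(-166))/(-348) = 147551 + (1/18)*(-1/348)*(-410 - 1494) = 147551 + (1/18)*(-1/348)*(-1904) = 147551 + 238/783 = 115532671/783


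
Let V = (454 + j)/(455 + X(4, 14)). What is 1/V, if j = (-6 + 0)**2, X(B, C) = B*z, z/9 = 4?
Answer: 599/490 ≈ 1.2224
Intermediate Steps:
z = 36 (z = 9*4 = 36)
X(B, C) = 36*B (X(B, C) = B*36 = 36*B)
j = 36 (j = (-6)**2 = 36)
V = 490/599 (V = (454 + 36)/(455 + 36*4) = 490/(455 + 144) = 490/599 ≈ 0.81803)
1/V = 1/(490/599) = 599/490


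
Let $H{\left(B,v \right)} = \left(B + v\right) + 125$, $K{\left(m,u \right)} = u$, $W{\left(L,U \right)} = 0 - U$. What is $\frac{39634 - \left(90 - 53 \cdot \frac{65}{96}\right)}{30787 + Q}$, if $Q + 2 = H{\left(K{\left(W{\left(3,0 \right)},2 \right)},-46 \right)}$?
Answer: $\frac{165203}{128832} \approx 1.2823$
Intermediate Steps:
$W{\left(L,U \right)} = - U$
$H{\left(B,v \right)} = 125 + B + v$
$Q = 79$ ($Q = -2 + \left(125 + 2 - 46\right) = -2 + 81 = 79$)
$\frac{39634 - \left(90 - 53 \cdot \frac{65}{96}\right)}{30787 + Q} = \frac{39634 - \left(90 - 53 \cdot \frac{65}{96}\right)}{30787 + 79} = \frac{39634 - \left(90 - 53 \cdot 65 \cdot \frac{1}{96}\right)}{30866} = \left(39634 + \left(-90 + 53 \cdot \frac{65}{96}\right)\right) \frac{1}{30866} = \left(39634 + \left(-90 + \frac{3445}{96}\right)\right) \frac{1}{30866} = \left(39634 - \frac{5195}{96}\right) \frac{1}{30866} = \frac{3799669}{96} \cdot \frac{1}{30866} = \frac{165203}{128832}$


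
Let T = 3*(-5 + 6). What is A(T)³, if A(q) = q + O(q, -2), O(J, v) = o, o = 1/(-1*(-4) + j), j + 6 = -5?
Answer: 8000/343 ≈ 23.324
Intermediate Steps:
j = -11 (j = -6 - 5 = -11)
T = 3 (T = 3*1 = 3)
o = -⅐ (o = 1/(-1*(-4) - 11) = 1/(4 - 11) = 1/(-7) = -⅐ ≈ -0.14286)
O(J, v) = -⅐
A(q) = -⅐ + q (A(q) = q - ⅐ = -⅐ + q)
A(T)³ = (-⅐ + 3)³ = (20/7)³ = 8000/343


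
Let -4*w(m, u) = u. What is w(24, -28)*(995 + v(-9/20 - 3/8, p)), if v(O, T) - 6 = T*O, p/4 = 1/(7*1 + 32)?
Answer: 910833/130 ≈ 7006.4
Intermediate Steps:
w(m, u) = -u/4
p = 4/39 (p = 4/(7*1 + 32) = 4/(7 + 32) = 4/39 ≈ 0.10256)
v(O, T) = 6 + O*T (v(O, T) = 6 + T*O = 6 + O*T)
w(24, -28)*(995 + v(-9/20 - 3/8, p)) = (-1/4*(-28))*(995 + (6 + (-9/20 - 3/8)*(4/39))) = 7*(995 + (6 + (-9*1/20 - 3*1/8)*(4/39))) = 7*(995 + (6 + (-9/20 - 3/8)*(4/39))) = 7*(995 + (6 - 33/40*4/39)) = 7*(995 + (6 - 11/130)) = 7*(995 + 769/130) = 7*(130119/130) = 910833/130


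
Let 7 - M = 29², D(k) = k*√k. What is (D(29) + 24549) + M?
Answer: 23715 + 29*√29 ≈ 23871.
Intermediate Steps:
D(k) = k^(3/2)
M = -834 (M = 7 - 1*29² = 7 - 1*841 = 7 - 841 = -834)
(D(29) + 24549) + M = (29^(3/2) + 24549) - 834 = (29*√29 + 24549) - 834 = (24549 + 29*√29) - 834 = 23715 + 29*√29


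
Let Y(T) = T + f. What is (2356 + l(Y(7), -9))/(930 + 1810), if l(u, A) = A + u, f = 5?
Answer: 2359/2740 ≈ 0.86095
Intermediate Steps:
Y(T) = 5 + T (Y(T) = T + 5 = 5 + T)
(2356 + l(Y(7), -9))/(930 + 1810) = (2356 + (-9 + (5 + 7)))/(930 + 1810) = (2356 + (-9 + 12))/2740 = (2356 + 3)*(1/2740) = 2359*(1/2740) = 2359/2740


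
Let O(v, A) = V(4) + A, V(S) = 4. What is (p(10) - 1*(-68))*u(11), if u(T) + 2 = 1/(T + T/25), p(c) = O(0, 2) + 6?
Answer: -21880/143 ≈ -153.01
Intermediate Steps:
O(v, A) = 4 + A
p(c) = 12 (p(c) = (4 + 2) + 6 = 6 + 6 = 12)
u(T) = -2 + 25/(26*T) (u(T) = -2 + 1/(T + T/25) = -2 + 1/(26*T/25) = -2 + 25/(26*T))
(p(10) - 1*(-68))*u(11) = (12 - 1*(-68))*(-2 + (25/26)/11) = (12 + 68)*(-2 + (25/26)*(1/11)) = 80*(-2 + 25/286) = 80*(-547/286) = -21880/143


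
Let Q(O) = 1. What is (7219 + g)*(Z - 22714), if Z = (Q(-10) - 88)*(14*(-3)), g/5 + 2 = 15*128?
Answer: -320379540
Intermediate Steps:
g = 9590 (g = -10 + 5*(15*128) = -10 + 5*1920 = -10 + 9600 = 9590)
Z = 3654 (Z = (1 - 88)*(14*(-3)) = -87*(-42) = 3654)
(7219 + g)*(Z - 22714) = (7219 + 9590)*(3654 - 22714) = 16809*(-19060) = -320379540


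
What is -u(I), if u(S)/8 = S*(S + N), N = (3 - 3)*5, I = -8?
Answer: -512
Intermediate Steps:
N = 0 (N = 0*5 = 0)
u(S) = 8*S**2 (u(S) = 8*(S*(S + 0)) = 8*(S*S) = 8*S**2)
-u(I) = -8*(-8)**2 = -8*64 = -1*512 = -512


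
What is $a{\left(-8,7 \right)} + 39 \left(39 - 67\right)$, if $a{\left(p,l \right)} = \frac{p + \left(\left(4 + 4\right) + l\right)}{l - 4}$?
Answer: $- \frac{3269}{3} \approx -1089.7$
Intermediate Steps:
$a{\left(p,l \right)} = \frac{8 + l + p}{-4 + l}$ ($a{\left(p,l \right)} = \frac{p + \left(8 + l\right)}{-4 + l} = \frac{8 + l + p}{-4 + l}$)
$a{\left(-8,7 \right)} + 39 \left(39 - 67\right) = \frac{8 + 7 - 8}{-4 + 7} + 39 \left(39 - 67\right) = \frac{1}{3} \cdot 7 + 39 \left(-28\right) = \frac{1}{3} \cdot 7 - 1092 = \frac{7}{3} - 1092 = - \frac{3269}{3}$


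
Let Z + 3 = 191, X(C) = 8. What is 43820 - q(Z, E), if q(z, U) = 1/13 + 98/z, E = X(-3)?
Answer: 53547309/1222 ≈ 43819.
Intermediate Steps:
Z = 188 (Z = -3 + 191 = 188)
E = 8
q(z, U) = 1/13 + 98/z (q(z, U) = 1*(1/13) + 98/z = 1/13 + 98/z)
43820 - q(Z, E) = 43820 - (1274 + 188)/(13*188) = 43820 - 1462/(13*188) = 43820 - 1*731/1222 = 43820 - 731/1222 = 53547309/1222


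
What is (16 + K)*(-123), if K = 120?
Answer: -16728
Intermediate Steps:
(16 + K)*(-123) = (16 + 120)*(-123) = 136*(-123) = -16728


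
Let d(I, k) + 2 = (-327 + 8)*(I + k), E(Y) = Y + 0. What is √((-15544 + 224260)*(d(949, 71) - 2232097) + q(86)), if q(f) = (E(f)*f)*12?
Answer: 2*I*√133446674553 ≈ 7.3061e+5*I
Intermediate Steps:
E(Y) = Y
d(I, k) = -2 - 319*I - 319*k (d(I, k) = -2 + (-327 + 8)*(I + k) = -2 - 319*(I + k) = -2 + (-319*I - 319*k) = -2 - 319*I - 319*k)
q(f) = 12*f² (q(f) = (f*f)*12 = f²*12 = 12*f²)
√((-15544 + 224260)*(d(949, 71) - 2232097) + q(86)) = √((-15544 + 224260)*((-2 - 319*949 - 319*71) - 2232097) + 12*86²) = √(208716*((-2 - 302731 - 22649) - 2232097) + 12*7396) = √(208716*(-325382 - 2232097) + 88752) = √(208716*(-2557479) + 88752) = √(-533786786964 + 88752) = √(-533786698212) = 2*I*√133446674553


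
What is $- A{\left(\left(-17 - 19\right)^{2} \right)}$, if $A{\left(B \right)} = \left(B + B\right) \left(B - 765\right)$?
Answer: $-1376352$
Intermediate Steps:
$A{\left(B \right)} = 2 B \left(-765 + B\right)$
$- A{\left(\left(-17 - 19\right)^{2} \right)} = - 2 \left(-17 - 19\right)^{2} \left(-765 + \left(-17 - 19\right)^{2}\right) = - 2 \left(-36\right)^{2} \left(-765 + \left(-36\right)^{2}\right) = - 2 \cdot 1296 \left(-765 + 1296\right) = - 2 \cdot 1296 \cdot 531 = \left(-1\right) 1376352 = -1376352$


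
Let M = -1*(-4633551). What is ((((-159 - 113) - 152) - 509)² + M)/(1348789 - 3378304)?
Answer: -366936/135301 ≈ -2.7120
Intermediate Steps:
M = 4633551
((((-159 - 113) - 152) - 509)² + M)/(1348789 - 3378304) = ((((-159 - 113) - 152) - 509)² + 4633551)/(1348789 - 3378304) = (((-272 - 152) - 509)² + 4633551)/(-2029515) = ((-424 - 509)² + 4633551)*(-1/2029515) = ((-933)² + 4633551)*(-1/2029515) = (870489 + 4633551)*(-1/2029515) = 5504040*(-1/2029515) = -366936/135301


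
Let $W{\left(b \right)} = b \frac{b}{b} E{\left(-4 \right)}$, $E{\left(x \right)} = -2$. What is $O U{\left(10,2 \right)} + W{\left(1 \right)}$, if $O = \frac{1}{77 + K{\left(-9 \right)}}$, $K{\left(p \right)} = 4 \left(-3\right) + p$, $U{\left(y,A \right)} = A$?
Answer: $- \frac{55}{28} \approx -1.9643$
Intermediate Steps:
$K{\left(p \right)} = -12 + p$
$O = \frac{1}{56}$ ($O = \frac{1}{77 - 21} = \frac{1}{56} \approx 0.017857$)
$W{\left(b \right)} = - 2 b$ ($W{\left(b \right)} = b \frac{b}{b} \left(-2\right) = b 1 \left(-2\right) = b \left(-2\right) = - 2 b$)
$O U{\left(10,2 \right)} + W{\left(1 \right)} = \frac{1}{56} \cdot 2 - 2 = \frac{1}{28} - 2 = - \frac{55}{28}$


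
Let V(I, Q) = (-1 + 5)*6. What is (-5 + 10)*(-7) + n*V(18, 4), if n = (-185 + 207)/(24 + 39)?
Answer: -559/21 ≈ -26.619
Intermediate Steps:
V(I, Q) = 24 (V(I, Q) = 4*6 = 24)
n = 22/63 ≈ 0.34921
(-5 + 10)*(-7) + n*V(18, 4) = (-5 + 10)*(-7) + (22/63)*24 = 5*(-7) + 176/21 = -35 + 176/21 = -559/21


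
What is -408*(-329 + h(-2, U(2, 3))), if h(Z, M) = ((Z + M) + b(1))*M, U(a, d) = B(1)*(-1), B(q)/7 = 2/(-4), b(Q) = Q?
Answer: 130662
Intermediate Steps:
B(q) = -7/2 (B(q) = 7*(2/(-4)) = 7*(2*(-¼)) = 7*(-½) = -7/2)
U(a, d) = 7/2 (U(a, d) = -7/2*(-1) = 7/2)
h(Z, M) = M*(1 + M + Z) (h(Z, M) = ((Z + M) + 1)*M = ((M + Z) + 1)*M = (1 + M + Z)*M = M*(1 + M + Z))
-408*(-329 + h(-2, U(2, 3))) = -408*(-329 + 7*(1 + 7/2 - 2)/2) = -408*(-329 + (7/2)*(5/2)) = -408*(-329 + 35/4) = -408*(-1281/4) = 130662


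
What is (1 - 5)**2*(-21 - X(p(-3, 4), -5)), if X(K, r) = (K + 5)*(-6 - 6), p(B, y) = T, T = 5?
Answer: 1584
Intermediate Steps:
p(B, y) = 5
X(K, r) = -60 - 12*K (X(K, r) = (5 + K)*(-12) = -60 - 12*K)
(1 - 5)**2*(-21 - X(p(-3, 4), -5)) = (1 - 5)**2*(-21 - (-60 - 12*5)) = (-4)**2*(-21 - (-60 - 60)) = 16*(-21 - 1*(-120)) = 16*(-21 + 120) = 16*99 = 1584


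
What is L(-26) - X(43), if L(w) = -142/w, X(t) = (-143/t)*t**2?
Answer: 80008/13 ≈ 6154.5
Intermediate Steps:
X(t) = -143*t
L(-26) - X(43) = -142/(-26) - (-143)*43 = -142*(-1/26) - 1*(-6149) = 71/13 + 6149 = 80008/13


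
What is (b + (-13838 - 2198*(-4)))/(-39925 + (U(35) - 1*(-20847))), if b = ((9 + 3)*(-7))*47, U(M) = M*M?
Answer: 2998/5951 ≈ 0.50378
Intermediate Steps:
U(M) = M²
b = -3948 (b = (12*(-7))*47 = -84*47 = -3948)
(b + (-13838 - 2198*(-4)))/(-39925 + (U(35) - 1*(-20847))) = (-3948 + (-13838 - 2198*(-4)))/(-39925 + (35² - 1*(-20847))) = (-3948 + (-13838 - 1*(-8792)))/(-39925 + (1225 + 20847)) = (-3948 + (-13838 + 8792))/(-39925 + 22072) = (-3948 - 5046)/(-17853) = -8994*(-1/17853) = 2998/5951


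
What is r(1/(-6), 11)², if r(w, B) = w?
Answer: 1/36 ≈ 0.027778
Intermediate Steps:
r(1/(-6), 11)² = (1/(-6))² = (-⅙)² = 1/36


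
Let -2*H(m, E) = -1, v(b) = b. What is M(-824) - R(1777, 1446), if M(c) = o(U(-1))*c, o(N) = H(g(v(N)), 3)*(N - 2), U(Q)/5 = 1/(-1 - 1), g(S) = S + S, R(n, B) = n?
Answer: 77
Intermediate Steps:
g(S) = 2*S
U(Q) = -5/2 (U(Q) = 5/(-1 - 1) = 5/(-2) = 5*(-½) = -5/2)
H(m, E) = ½ (H(m, E) = -½*(-1) = ½)
o(N) = -1 + N/2 (o(N) = (N - 2)/2 = (-2 + N)/2 = -1 + N/2)
M(c) = -9*c/4 (M(c) = (-1 + (½)*(-5/2))*c = (-1 - 5/4)*c = -9*c/4)
M(-824) - R(1777, 1446) = -9/4*(-824) - 1*1777 = 1854 - 1777 = 77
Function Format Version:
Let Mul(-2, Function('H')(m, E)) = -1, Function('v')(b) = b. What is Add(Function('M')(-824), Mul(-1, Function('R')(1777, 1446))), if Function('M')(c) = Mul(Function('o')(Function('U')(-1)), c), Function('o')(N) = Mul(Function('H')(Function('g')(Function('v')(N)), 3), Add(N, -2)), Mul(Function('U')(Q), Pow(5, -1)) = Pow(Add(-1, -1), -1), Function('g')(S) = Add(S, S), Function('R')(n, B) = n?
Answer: 77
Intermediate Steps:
Function('g')(S) = Mul(2, S)
Function('U')(Q) = Rational(-5, 2) (Function('U')(Q) = Mul(5, Pow(Add(-1, -1), -1)) = Mul(5, Pow(-2, -1)) = Mul(5, Rational(-1, 2)) = Rational(-5, 2))
Function('H')(m, E) = Rational(1, 2) (Function('H')(m, E) = Mul(Rational(-1, 2), -1) = Rational(1, 2))
Function('o')(N) = Add(-1, Mul(Rational(1, 2), N)) (Function('o')(N) = Mul(Rational(1, 2), Add(N, -2)) = Mul(Rational(1, 2), Add(-2, N)) = Add(-1, Mul(Rational(1, 2), N)))
Function('M')(c) = Mul(Rational(-9, 4), c) (Function('M')(c) = Mul(Add(-1, Mul(Rational(1, 2), Rational(-5, 2))), c) = Mul(Add(-1, Rational(-5, 4)), c) = Mul(Rational(-9, 4), c))
Add(Function('M')(-824), Mul(-1, Function('R')(1777, 1446))) = Add(Mul(Rational(-9, 4), -824), Mul(-1, 1777)) = Add(1854, -1777) = 77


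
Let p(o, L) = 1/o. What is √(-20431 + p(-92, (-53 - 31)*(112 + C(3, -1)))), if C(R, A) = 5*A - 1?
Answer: I*√43232019/46 ≈ 142.94*I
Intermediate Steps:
C(R, A) = -1 + 5*A
√(-20431 + p(-92, (-53 - 31)*(112 + C(3, -1)))) = √(-20431 + 1/(-92)) = √(-20431 - 1/92) = √(-1879653/92) = I*√43232019/46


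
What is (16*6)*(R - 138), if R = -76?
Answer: -20544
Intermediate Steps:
(16*6)*(R - 138) = (16*6)*(-76 - 138) = 96*(-214) = -20544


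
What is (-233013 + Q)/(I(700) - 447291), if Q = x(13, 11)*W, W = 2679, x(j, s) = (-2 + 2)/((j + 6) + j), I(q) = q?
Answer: 10131/19417 ≈ 0.52176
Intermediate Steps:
x(j, s) = 0 (x(j, s) = 0/((6 + j) + j) = 0/(6 + 2*j) = 0)
Q = 0 (Q = 0*2679 = 0)
(-233013 + Q)/(I(700) - 447291) = (-233013 + 0)/(700 - 447291) = -233013/(-446591) = -233013*(-1/446591) = 10131/19417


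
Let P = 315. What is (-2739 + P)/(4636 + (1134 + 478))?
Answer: -303/781 ≈ -0.38796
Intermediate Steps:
(-2739 + P)/(4636 + (1134 + 478)) = (-2739 + 315)/(4636 + (1134 + 478)) = -2424/(4636 + 1612) = -2424/6248 = -2424*1/6248 = -303/781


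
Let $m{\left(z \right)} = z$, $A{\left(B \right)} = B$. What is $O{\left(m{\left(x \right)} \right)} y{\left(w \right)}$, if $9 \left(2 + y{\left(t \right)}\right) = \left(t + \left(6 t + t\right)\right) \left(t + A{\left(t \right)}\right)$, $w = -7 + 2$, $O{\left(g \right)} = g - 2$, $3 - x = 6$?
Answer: $- \frac{1910}{9} \approx -212.22$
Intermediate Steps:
$x = -3$ ($x = 3 - 6 = -3$)
$O{\left(g \right)} = -2 + g$
$w = -5$
$y{\left(t \right)} = -2 + \frac{16 t^{2}}{9}$ ($y{\left(t \right)} = -2 + \frac{\left(t + \left(6 t + t\right)\right) \left(t + t\right)}{9} = -2 + \frac{\left(t + 7 t\right) 2 t}{9} = -2 + \frac{8 t 2 t}{9} = -2 + \frac{16 t^{2}}{9}$)
$O{\left(m{\left(x \right)} \right)} y{\left(w \right)} = \left(-2 - 3\right) \left(-2 + \frac{16 \left(-5\right)^{2}}{9}\right) = - 5 \left(-2 + \frac{16}{9} \cdot 25\right) = - 5 \left(-2 + \frac{400}{9}\right) = \left(-5\right) \frac{382}{9} = - \frac{1910}{9}$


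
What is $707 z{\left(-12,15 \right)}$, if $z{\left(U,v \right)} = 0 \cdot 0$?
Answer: $0$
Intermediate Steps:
$z{\left(U,v \right)} = 0$
$707 z{\left(-12,15 \right)} = 707 \cdot 0 = 0$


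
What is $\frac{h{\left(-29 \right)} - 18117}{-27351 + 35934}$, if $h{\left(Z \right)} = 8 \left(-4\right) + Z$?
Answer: $- \frac{18178}{8583} \approx -2.1179$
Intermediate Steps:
$h{\left(Z \right)} = -32 + Z$
$\frac{h{\left(-29 \right)} - 18117}{-27351 + 35934} = \frac{\left(-32 - 29\right) - 18117}{-27351 + 35934} = \frac{-61 - 18117}{8583} = \left(-18178\right) \frac{1}{8583} = - \frac{18178}{8583}$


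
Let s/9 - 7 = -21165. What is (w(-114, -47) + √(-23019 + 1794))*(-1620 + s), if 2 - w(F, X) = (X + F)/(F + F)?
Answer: -9442065/38 - 960210*I*√849 ≈ -2.4848e+5 - 2.7978e+7*I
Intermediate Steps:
s = -190422 (s = 63 + 9*(-21165) = 63 - 190485 = -190422)
w(F, X) = 2 - (F + X)/(2*F) (w(F, X) = 2 - (X + F)/(F + F) = 2 - (F + X)/(2*F))
(w(-114, -47) + √(-23019 + 1794))*(-1620 + s) = ((½)*(-1*(-47) + 3*(-114))/(-114) + √(-23019 + 1794))*(-1620 - 190422) = ((½)*(-1/114)*(47 - 342) + √(-21225))*(-192042) = ((½)*(-1/114)*(-295) + 5*I*√849)*(-192042) = (295/228 + 5*I*√849)*(-192042) = -9442065/38 - 960210*I*√849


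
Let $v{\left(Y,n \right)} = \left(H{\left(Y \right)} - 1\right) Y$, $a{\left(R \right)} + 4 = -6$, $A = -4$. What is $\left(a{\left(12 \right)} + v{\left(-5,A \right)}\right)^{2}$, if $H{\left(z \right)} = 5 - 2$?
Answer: $400$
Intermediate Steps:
$a{\left(R \right)} = -10$ ($a{\left(R \right)} = -4 - 6 = -10$)
$H{\left(z \right)} = 3$ ($H{\left(z \right)} = 5 - 2 = 3$)
$v{\left(Y,n \right)} = 2 Y$ ($v{\left(Y,n \right)} = \left(3 - 1\right) Y = 2 Y$)
$\left(a{\left(12 \right)} + v{\left(-5,A \right)}\right)^{2} = \left(-10 + 2 \left(-5\right)\right)^{2} = \left(-10 - 10\right)^{2} = \left(-20\right)^{2} = 400$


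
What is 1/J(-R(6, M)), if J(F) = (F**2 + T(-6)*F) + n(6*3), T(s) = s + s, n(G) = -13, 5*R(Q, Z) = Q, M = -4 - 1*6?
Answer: 25/71 ≈ 0.35211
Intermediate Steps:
M = -10 (M = -4 - 6 = -10)
R(Q, Z) = Q/5
T(s) = 2*s
J(F) = -13 + F**2 - 12*F (J(F) = (F**2 + (2*(-6))*F) - 13 = (F**2 - 12*F) - 13 = -13 + F**2 - 12*F)
1/J(-R(6, M)) = 1/(-13 + (-6/5)**2 - (-12)*(1/5)*6) = 1/(-13 + (-1*6/5)**2 - (-12)*6/5) = 1/(-13 + (-6/5)**2 - 12*(-6/5)) = 1/(-13 + 36/25 + 72/5) = 1/(71/25) = 25/71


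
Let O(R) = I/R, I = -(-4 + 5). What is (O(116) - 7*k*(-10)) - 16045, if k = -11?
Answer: -1950541/116 ≈ -16815.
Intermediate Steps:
I = -1 ≈ -1.0000
O(R) = -1/R
(O(116) - 7*k*(-10)) - 16045 = (-1/116 - 7*(-11)*(-10)) - 16045 = (-1*1/116 + 77*(-10)) - 16045 = (-1/116 - 770) - 16045 = -89321/116 - 16045 = -1950541/116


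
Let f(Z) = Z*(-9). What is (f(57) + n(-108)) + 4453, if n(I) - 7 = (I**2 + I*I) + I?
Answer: 27167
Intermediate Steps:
n(I) = 7 + I + 2*I**2 (n(I) = 7 + ((I**2 + I*I) + I) = 7 + ((I**2 + I**2) + I) = 7 + (2*I**2 + I) = 7 + (I + 2*I**2) = 7 + I + 2*I**2)
f(Z) = -9*Z
(f(57) + n(-108)) + 4453 = (-9*57 + (7 - 108 + 2*(-108)**2)) + 4453 = (-513 + (7 - 108 + 2*11664)) + 4453 = (-513 + (7 - 108 + 23328)) + 4453 = (-513 + 23227) + 4453 = 22714 + 4453 = 27167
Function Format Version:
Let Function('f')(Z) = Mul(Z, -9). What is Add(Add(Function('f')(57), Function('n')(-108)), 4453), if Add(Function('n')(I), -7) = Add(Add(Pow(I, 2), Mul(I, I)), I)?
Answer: 27167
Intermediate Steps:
Function('n')(I) = Add(7, I, Mul(2, Pow(I, 2))) (Function('n')(I) = Add(7, Add(Add(Pow(I, 2), Mul(I, I)), I)) = Add(7, Add(Add(Pow(I, 2), Pow(I, 2)), I)) = Add(7, Add(Mul(2, Pow(I, 2)), I)) = Add(7, Add(I, Mul(2, Pow(I, 2)))) = Add(7, I, Mul(2, Pow(I, 2))))
Function('f')(Z) = Mul(-9, Z)
Add(Add(Function('f')(57), Function('n')(-108)), 4453) = Add(Add(Mul(-9, 57), Add(7, -108, Mul(2, Pow(-108, 2)))), 4453) = Add(Add(-513, Add(7, -108, Mul(2, 11664))), 4453) = Add(Add(-513, Add(7, -108, 23328)), 4453) = Add(Add(-513, 23227), 4453) = Add(22714, 4453) = 27167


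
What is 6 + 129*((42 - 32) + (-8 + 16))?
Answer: 2328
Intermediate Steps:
6 + 129*((42 - 32) + (-8 + 16)) = 6 + 129*(10 + 8) = 6 + 129*18 = 6 + 2322 = 2328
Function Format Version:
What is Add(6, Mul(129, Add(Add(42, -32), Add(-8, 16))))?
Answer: 2328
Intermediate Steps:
Add(6, Mul(129, Add(Add(42, -32), Add(-8, 16)))) = Add(6, Mul(129, Add(10, 8))) = Add(6, Mul(129, 18)) = Add(6, 2322) = 2328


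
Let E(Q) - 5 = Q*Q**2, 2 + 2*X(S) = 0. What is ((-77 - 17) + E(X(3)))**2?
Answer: 8100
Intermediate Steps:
X(S) = -1 (X(S) = -1 + (1/2)*0 = -1 + 0 = -1)
E(Q) = 5 + Q**3 (E(Q) = 5 + Q*Q**2 = 5 + Q**3)
((-77 - 17) + E(X(3)))**2 = ((-77 - 17) + (5 + (-1)**3))**2 = (-94 + (5 - 1))**2 = (-94 + 4)**2 = (-90)**2 = 8100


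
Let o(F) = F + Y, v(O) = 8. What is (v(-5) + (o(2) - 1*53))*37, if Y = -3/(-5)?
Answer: -7844/5 ≈ -1568.8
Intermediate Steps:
Y = 3/5 (Y = -3*(-1/5) = 3/5 ≈ 0.60000)
o(F) = 3/5 + F (o(F) = F + 3/5 = 3/5 + F)
(v(-5) + (o(2) - 1*53))*37 = (8 + ((3/5 + 2) - 1*53))*37 = (8 + (13/5 - 53))*37 = (8 - 252/5)*37 = -212/5*37 = -7844/5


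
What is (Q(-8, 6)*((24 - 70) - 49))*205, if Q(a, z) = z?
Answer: -116850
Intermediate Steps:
(Q(-8, 6)*((24 - 70) - 49))*205 = (6*((24 - 70) - 49))*205 = (6*(-46 - 49))*205 = (6*(-95))*205 = -570*205 = -116850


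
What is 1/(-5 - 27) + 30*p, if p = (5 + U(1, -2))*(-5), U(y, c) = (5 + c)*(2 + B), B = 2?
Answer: -81601/32 ≈ -2550.0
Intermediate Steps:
U(y, c) = 20 + 4*c (U(y, c) = (5 + c)*(2 + 2) = (5 + c)*4 = 20 + 4*c)
p = -85 (p = (5 + (20 + 4*(-2)))*(-5) = (5 + (20 - 8))*(-5) = (5 + 12)*(-5) = 17*(-5) = -85)
1/(-5 - 27) + 30*p = 1/(-5 - 27) + 30*(-85) = 1/(-32) - 2550 = -1/32 - 2550 = -81601/32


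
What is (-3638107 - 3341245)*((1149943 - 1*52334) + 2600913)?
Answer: -25813286917744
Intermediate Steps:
(-3638107 - 3341245)*((1149943 - 1*52334) + 2600913) = -6979352*((1149943 - 52334) + 2600913) = -6979352*(1097609 + 2600913) = -6979352*3698522 = -25813286917744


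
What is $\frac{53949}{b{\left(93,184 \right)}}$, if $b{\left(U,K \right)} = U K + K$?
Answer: $\frac{53949}{17296} \approx 3.1192$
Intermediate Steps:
$b{\left(U,K \right)} = K + K U$ ($b{\left(U,K \right)} = K U + K = K + K U$)
$\frac{53949}{b{\left(93,184 \right)}} = \frac{53949}{184 \left(1 + 93\right)} = \frac{53949}{184 \cdot 94} = \frac{53949}{17296}$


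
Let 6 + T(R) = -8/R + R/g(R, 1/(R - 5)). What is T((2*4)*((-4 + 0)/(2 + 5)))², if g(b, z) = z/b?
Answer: 78547349169/1882384 ≈ 41728.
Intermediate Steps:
T(R) = -6 - 8/R + R²*(-5 + R) (T(R) = -6 + (-8/R + R/((1/((R - 5)*R)))) = -6 + (-8/R + R/((1/((-5 + R)*R)))) = -6 + (-8/R + R/((1/(R*(-5 + R))))) = -6 + (-8/R + R*(R*(-5 + R))) = -6 + (-8/R + R²*(-5 + R)) = -6 - 8/R + R²*(-5 + R))
T((2*4)*((-4 + 0)/(2 + 5)))² = ((-8 + ((2*4)*((-4 + 0)/(2 + 5)))*(-6 + ((2*4)*((-4 + 0)/(2 + 5)))²*(-5 + (2*4)*((-4 + 0)/(2 + 5)))))/(((2*4)*((-4 + 0)/(2 + 5)))))² = ((-8 + (8*(-4/7))*(-6 + (8*(-4/7))²*(-5 + 8*(-4/7))))/((8*(-4/7))))² = ((-8 - 32*(-6 + (-32/7)²*(-5 - 32/7))/7)/(-32/7))² = (-7*(-8 - 32*(-6 + (1024/49)*(-67/7))/7)/32)² = (-7*(-8 - 32*(-6 - 68608/343)/7)/32)² = (-7*(-8 - 32/7*(-70666/343))/32)² = (-7*(-8 + 2261312/2401)/32)² = (-7/32*2242104/2401)² = (-280263/1372)² = 78547349169/1882384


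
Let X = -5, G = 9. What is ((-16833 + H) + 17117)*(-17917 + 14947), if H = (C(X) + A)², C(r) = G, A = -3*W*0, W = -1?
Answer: -1084050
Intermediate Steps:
A = 0 (A = -3*(-1)*0 = 3*0 = 0)
C(r) = 9
H = 81 (H = (9 + 0)² = 9² = 81)
((-16833 + H) + 17117)*(-17917 + 14947) = ((-16833 + 81) + 17117)*(-17917 + 14947) = (-16752 + 17117)*(-2970) = 365*(-2970) = -1084050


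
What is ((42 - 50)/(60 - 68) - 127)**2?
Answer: 15876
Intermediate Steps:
((42 - 50)/(60 - 68) - 127)**2 = (-8/(-8) - 127)**2 = (-8*(-1/8) - 127)**2 = (1 - 127)**2 = (-126)**2 = 15876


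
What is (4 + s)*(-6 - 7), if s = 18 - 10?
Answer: -156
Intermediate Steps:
s = 8
(4 + s)*(-6 - 7) = (4 + 8)*(-6 - 7) = 12*(-13) = -156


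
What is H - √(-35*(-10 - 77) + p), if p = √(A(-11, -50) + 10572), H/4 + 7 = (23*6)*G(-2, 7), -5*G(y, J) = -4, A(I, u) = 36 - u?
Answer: 2068/5 - √(3045 + 73*√2) ≈ 357.49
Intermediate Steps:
G(y, J) = ⅘ (G(y, J) = -⅕*(-4) = ⅘)
H = 2068/5 (H = -28 + 4*((23*6)*(⅘)) = -28 + 4*(138*(⅘)) = -28 + 4*(552/5) = -28 + 2208/5 = 2068/5 ≈ 413.60)
p = 73*√2 (p = √((36 - 1*(-50)) + 10572) = √((36 + 50) + 10572) = √(86 + 10572) = √10658 = 73*√2 ≈ 103.24)
H - √(-35*(-10 - 77) + p) = 2068/5 - √(-35*(-10 - 77) + 73*√2) = 2068/5 - √(-35*(-87) + 73*√2) = 2068/5 - √(3045 + 73*√2)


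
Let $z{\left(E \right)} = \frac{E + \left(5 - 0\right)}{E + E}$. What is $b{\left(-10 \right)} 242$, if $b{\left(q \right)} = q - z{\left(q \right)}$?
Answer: $- \frac{4961}{2} \approx -2480.5$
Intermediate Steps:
$z{\left(E \right)} = \frac{5 + E}{2 E}$ ($z{\left(E \right)} = \frac{E + \left(5 + 0\right)}{2 E} = \left(E + 5\right) \frac{1}{2 E} = \left(5 + E\right) \frac{1}{2 E} = \frac{5 + E}{2 E}$)
$b{\left(q \right)} = q - \frac{5 + q}{2 q}$
$b{\left(-10 \right)} 242 = \left(- \frac{1}{2} - 10 - \frac{5}{2 \left(-10\right)}\right) 242 = \left(- \frac{1}{2} - 10 - - \frac{1}{4}\right) 242 = \left(- \frac{1}{2} - 10 + \frac{1}{4}\right) 242 = \left(- \frac{41}{4}\right) 242 = - \frac{4961}{2}$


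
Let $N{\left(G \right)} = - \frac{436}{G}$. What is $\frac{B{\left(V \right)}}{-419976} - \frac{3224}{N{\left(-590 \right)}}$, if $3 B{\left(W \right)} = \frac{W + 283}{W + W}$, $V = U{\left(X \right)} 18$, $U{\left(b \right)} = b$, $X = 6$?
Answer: $- \frac{129415570844539}{29663744832} \approx -4362.8$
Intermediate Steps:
$V = 108$ ($V = 6 \cdot 18 = 108$)
$B{\left(W \right)} = \frac{283 + W}{6 W}$ ($B{\left(W \right)} = \frac{\left(W + 283\right) \frac{1}{W + W}}{3} = \frac{\left(283 + W\right) \frac{1}{2 W}}{3} = \frac{\frac{1}{2} \frac{1}{W} \left(283 + W\right)}{3} = \frac{283 + W}{6 W}$)
$\frac{B{\left(V \right)}}{-419976} - \frac{3224}{N{\left(-590 \right)}} = \frac{\frac{1}{6} \cdot \frac{1}{108} \left(283 + 108\right)}{-419976} - \frac{3224}{\left(-436\right) \frac{1}{-590}} = \frac{1}{6} \cdot \frac{1}{108} \cdot 391 \left(- \frac{1}{419976}\right) - \frac{3224}{\left(-436\right) \left(- \frac{1}{590}\right)} = \frac{391}{648} \left(- \frac{1}{419976}\right) - \frac{3224}{\frac{218}{295}} = - \frac{391}{272144448} - \frac{475540}{109} = - \frac{129415570844539}{29663744832}$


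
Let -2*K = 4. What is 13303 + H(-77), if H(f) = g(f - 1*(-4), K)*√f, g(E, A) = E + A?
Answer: 13303 - 75*I*√77 ≈ 13303.0 - 658.12*I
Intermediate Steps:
K = -2 (K = -½*4 = -2)
g(E, A) = A + E
H(f) = √f*(2 + f) (H(f) = (-2 + (f - 1*(-4)))*√f = (-2 + (f + 4))*√f = (-2 + (4 + f))*√f = (2 + f)*√f = √f*(2 + f))
13303 + H(-77) = 13303 + √(-77)*(2 - 77) = 13303 + (I*√77)*(-75) = 13303 - 75*I*√77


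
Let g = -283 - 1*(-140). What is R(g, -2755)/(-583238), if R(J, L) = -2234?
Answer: 1117/291619 ≈ 0.0038303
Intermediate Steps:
g = -143 (g = -283 + 140 = -143)
R(g, -2755)/(-583238) = -2234/(-583238) = -2234*(-1/583238) = 1117/291619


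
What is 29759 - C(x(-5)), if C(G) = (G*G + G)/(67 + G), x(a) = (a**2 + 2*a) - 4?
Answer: 386845/13 ≈ 29757.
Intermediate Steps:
x(a) = -4 + a**2 + 2*a
C(G) = (G + G**2)/(67 + G) (C(G) = (G**2 + G)/(67 + G) = (G + G**2)/(67 + G))
29759 - C(x(-5)) = 29759 - (-4 + (-5)**2 + 2*(-5))*(1 + (-4 + (-5)**2 + 2*(-5)))/(67 + (-4 + (-5)**2 + 2*(-5))) = 29759 - (-4 + 25 - 10)*(1 + (-4 + 25 - 10))/(67 + (-4 + 25 - 10)) = 29759 - 11*(1 + 11)/(67 + 11) = 29759 - 11*12/78 = 29759 - 1*22/13 = 29759 - 22/13 = 386845/13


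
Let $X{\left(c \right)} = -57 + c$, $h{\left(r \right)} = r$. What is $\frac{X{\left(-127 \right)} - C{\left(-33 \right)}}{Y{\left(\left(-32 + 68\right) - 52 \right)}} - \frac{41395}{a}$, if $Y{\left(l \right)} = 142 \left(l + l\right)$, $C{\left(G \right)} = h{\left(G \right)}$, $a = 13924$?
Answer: $- \frac{46499089}{15817664} \approx -2.9397$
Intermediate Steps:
$C{\left(G \right)} = G$
$Y{\left(l \right)} = 284 l$ ($Y{\left(l \right)} = 142 \cdot 2 l = 284 l$)
$\frac{X{\left(-127 \right)} - C{\left(-33 \right)}}{Y{\left(\left(-32 + 68\right) - 52 \right)}} - \frac{41395}{a} = \frac{\left(-57 - 127\right) - -33}{284 \left(\left(-32 + 68\right) - 52\right)} - \frac{41395}{13924} = \frac{-184 + 33}{284 \left(36 - 52\right)} - \frac{41395}{13924} = - \frac{151}{284 \left(-16\right)} - \frac{41395}{13924} = - \frac{151}{-4544} - \frac{41395}{13924} = \left(-151\right) \left(- \frac{1}{4544}\right) - \frac{41395}{13924} = \frac{151}{4544} - \frac{41395}{13924} = - \frac{46499089}{15817664}$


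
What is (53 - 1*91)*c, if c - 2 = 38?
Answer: -1520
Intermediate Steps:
c = 40 (c = 2 + 38 = 40)
(53 - 1*91)*c = (53 - 1*91)*40 = (53 - 91)*40 = -38*40 = -1520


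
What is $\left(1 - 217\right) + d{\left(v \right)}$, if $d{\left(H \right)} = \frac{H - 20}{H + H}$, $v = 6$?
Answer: $- \frac{1303}{6} \approx -217.17$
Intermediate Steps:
$d{\left(H \right)} = \frac{-20 + H}{2 H}$
$\left(1 - 217\right) + d{\left(v \right)} = \left(1 - 217\right) + \frac{-20 + 6}{2 \cdot 6} = \left(1 - 217\right) + \frac{1}{2} \cdot \frac{1}{6} \left(-14\right) = -216 - \frac{7}{6} = - \frac{1303}{6}$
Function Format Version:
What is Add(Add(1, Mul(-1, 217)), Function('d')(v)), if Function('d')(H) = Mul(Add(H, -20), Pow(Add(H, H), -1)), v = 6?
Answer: Rational(-1303, 6) ≈ -217.17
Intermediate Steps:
Function('d')(H) = Mul(Rational(1, 2), Pow(H, -1), Add(-20, H)) (Function('d')(H) = Mul(Add(-20, H), Pow(Mul(2, H), -1)) = Mul(Add(-20, H), Mul(Rational(1, 2), Pow(H, -1))) = Mul(Rational(1, 2), Pow(H, -1), Add(-20, H)))
Add(Add(1, Mul(-1, 217)), Function('d')(v)) = Add(Add(1, Mul(-1, 217)), Mul(Rational(1, 2), Pow(6, -1), Add(-20, 6))) = Add(Add(1, -217), Mul(Rational(1, 2), Rational(1, 6), -14)) = Add(-216, Rational(-7, 6)) = Rational(-1303, 6)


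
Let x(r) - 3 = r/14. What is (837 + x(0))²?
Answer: 705600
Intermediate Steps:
x(r) = 3 + r/14
(837 + x(0))² = (837 + (3 + (1/14)*0))² = (837 + (3 + 0))² = (837 + 3)² = 840² = 705600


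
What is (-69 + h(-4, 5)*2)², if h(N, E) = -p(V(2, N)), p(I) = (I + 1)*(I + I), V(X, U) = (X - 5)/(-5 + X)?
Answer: 5929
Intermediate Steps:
V(X, U) = 1 (V(X, U) = (-5 + X)/(-5 + X) = 1)
p(I) = 2*I*(1 + I) (p(I) = (1 + I)*(2*I) = 2*I*(1 + I))
h(N, E) = -4 (h(N, E) = -2*(1 + 1) = -2*2 = -1*4 = -4)
(-69 + h(-4, 5)*2)² = (-69 - 4*2)² = (-69 - 8)² = (-77)² = 5929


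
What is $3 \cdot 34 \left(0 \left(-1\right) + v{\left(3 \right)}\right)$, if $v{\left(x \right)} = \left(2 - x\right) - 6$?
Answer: $-714$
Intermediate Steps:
$v{\left(x \right)} = -4 - x$ ($v{\left(x \right)} = \left(2 - x\right) - 6 = -4 - x$)
$3 \cdot 34 \left(0 \left(-1\right) + v{\left(3 \right)}\right) = 3 \cdot 34 \left(0 \left(-1\right) - 7\right) = 102 \left(0 - 7\right) = 102 \left(-7\right) = -714$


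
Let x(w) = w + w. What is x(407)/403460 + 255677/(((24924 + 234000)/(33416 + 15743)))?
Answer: 1267754651172229/26116369260 ≈ 48543.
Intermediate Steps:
x(w) = 2*w
x(407)/403460 + 255677/(((24924 + 234000)/(33416 + 15743))) = (2*407)/403460 + 255677/(((24924 + 234000)/(33416 + 15743))) = 814*(1/403460) + 255677/((258924/49159)) = 407/201730 + 255677/((258924*(1/49159))) = 407/201730 + 255677/(258924/49159) = 407/201730 + 255677*(49159/258924) = 407/201730 + 12568825643/258924 = 1267754651172229/26116369260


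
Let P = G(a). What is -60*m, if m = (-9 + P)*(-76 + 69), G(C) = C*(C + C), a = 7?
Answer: 37380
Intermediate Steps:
G(C) = 2*C² (G(C) = C*(2*C) = 2*C²)
P = 98 (P = 2*7² = 2*49 = 98)
m = -623 (m = (-9 + 98)*(-76 + 69) = 89*(-7) = -623)
-60*m = -60*(-623) = 37380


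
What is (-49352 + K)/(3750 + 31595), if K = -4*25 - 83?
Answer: -9907/7069 ≈ -1.4015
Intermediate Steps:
K = -183 (K = -100 - 83 = -183)
(-49352 + K)/(3750 + 31595) = (-49352 - 183)/(3750 + 31595) = -49535/35345 = -49535*1/35345 = -9907/7069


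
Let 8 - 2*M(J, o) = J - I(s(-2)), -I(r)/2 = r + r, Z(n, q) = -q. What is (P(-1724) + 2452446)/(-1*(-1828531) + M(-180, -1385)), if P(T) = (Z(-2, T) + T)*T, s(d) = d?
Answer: 272494/203181 ≈ 1.3411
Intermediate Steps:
I(r) = -4*r (I(r) = -2*(r + r) = -4*r)
M(J, o) = 8 - J/2 (M(J, o) = 4 - (J - (-4)*(-2))/2 = 4 - (J - 1*8)/2 = 4 - (J - 8)/2 = 4 - (-8 + J)/2 = 4 + (4 - J/2) = 8 - J/2)
P(T) = 0 (P(T) = (-T + T)*T = 0*T = 0)
(P(-1724) + 2452446)/(-1*(-1828531) + M(-180, -1385)) = (0 + 2452446)/(-1*(-1828531) + (8 - ½*(-180))) = 2452446/(1828531 + (8 + 90)) = 2452446/(1828531 + 98) = 2452446/1828629 = 2452446*(1/1828629) = 272494/203181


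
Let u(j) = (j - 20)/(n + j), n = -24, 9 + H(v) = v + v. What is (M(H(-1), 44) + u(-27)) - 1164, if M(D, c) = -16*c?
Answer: -95221/51 ≈ -1867.1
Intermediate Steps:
H(v) = -9 + 2*v (H(v) = -9 + (v + v) = -9 + 2*v)
u(j) = (-20 + j)/(-24 + j) (u(j) = (j - 20)/(-24 + j) = (-20 + j)/(-24 + j))
(M(H(-1), 44) + u(-27)) - 1164 = (-16*44 + (-20 - 27)/(-24 - 27)) - 1164 = (-704 - 47/(-51)) - 1164 = (-704 - 1/51*(-47)) - 1164 = (-704 + 47/51) - 1164 = -35857/51 - 1164 = -95221/51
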